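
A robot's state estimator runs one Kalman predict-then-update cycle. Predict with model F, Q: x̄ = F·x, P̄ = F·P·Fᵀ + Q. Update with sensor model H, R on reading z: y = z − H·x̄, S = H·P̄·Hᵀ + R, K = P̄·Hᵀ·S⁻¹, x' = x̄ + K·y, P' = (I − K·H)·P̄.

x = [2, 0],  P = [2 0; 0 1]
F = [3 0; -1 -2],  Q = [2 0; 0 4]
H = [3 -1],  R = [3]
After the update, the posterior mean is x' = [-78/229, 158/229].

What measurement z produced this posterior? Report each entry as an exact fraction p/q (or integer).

z = [-2]

x̄ = F·x = [6, -2]
P̄ = F·P·Fᵀ + Q = [20 -6; -6 10]
S = H·P̄·Hᵀ + R = [229]
K = P̄·Hᵀ·S⁻¹ = [66/229; -28/229]
x' − x̄ = [-1452/229, 616/229] = K·y
y = (KᵀK)⁻¹·Kᵀ·(x' − x̄) = [-22]
z = y + H·x̄ = [-22] + [20] = [-2]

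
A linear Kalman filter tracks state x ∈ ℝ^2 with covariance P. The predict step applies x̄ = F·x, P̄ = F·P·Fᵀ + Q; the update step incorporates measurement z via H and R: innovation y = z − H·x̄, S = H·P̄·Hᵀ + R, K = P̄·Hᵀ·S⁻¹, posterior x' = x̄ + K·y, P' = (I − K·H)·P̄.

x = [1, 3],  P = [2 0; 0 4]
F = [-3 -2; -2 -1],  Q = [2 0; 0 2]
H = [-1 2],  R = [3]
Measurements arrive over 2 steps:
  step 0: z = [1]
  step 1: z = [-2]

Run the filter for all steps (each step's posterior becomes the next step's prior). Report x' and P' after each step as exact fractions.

step 0: x̄ = F·x = [-9, -5]
step 0: P̄ = F·P·Fᵀ + Q = [36 20; 20 14]
step 0: y = z − H·x̄ = [2]
step 0: S = H·P̄·Hᵀ + R = [15]
step 0: K = P̄·Hᵀ·S⁻¹ = [4/15; 8/15]
step 0: x' = x̄ + K·y = [-127/15, -59/15]
step 0: P' = (I − K·H)·P̄ = [524/15 268/15; 268/15 146/15]
step 1: x̄ = F·x = [499/15, 313/15]
step 1: P̄ = F·P·Fᵀ + Q = [8546/15 5312/15; 5312/15 3344/15]
step 1: y = z − H·x̄ = [-157/15]
step 1: S = H·P̄·Hᵀ + R = [719/15]
step 1: K = P̄·Hᵀ·S⁻¹ = [2078/719; 1376/719]
step 1: x' = x̄ + K·y = [2169/719, 601/719]
step 1: P' = (I − K·H)·P̄ = [121766/719 64000/719; 64000/719 34064/719]

step 0: x' = [-127/15, -59/15], P' = [524/15 268/15; 268/15 146/15]
step 1: x' = [2169/719, 601/719], P' = [121766/719 64000/719; 64000/719 34064/719]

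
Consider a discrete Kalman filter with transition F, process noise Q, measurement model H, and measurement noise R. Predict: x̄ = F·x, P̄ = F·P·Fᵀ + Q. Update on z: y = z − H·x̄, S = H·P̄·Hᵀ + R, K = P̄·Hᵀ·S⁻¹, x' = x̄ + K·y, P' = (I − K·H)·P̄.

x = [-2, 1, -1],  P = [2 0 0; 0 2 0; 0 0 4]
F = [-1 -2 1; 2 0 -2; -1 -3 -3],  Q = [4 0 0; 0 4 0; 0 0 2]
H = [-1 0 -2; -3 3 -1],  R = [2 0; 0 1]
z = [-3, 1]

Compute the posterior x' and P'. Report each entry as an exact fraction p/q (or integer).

x̄ = F·x = [-1, -2, 2]
P̄ = F·P·Fᵀ + Q = [18 -12 2; -12 28 20; 2 20 58]
y = z − H·x̄ = [0, 6]
S = H·P̄·Hᵀ + R = [260 100; 100 581]
K = P̄·Hᵀ·S⁻¹ = [-597/23510 -362/2351; -2189/11755 480/2351; -34079/70530 538/7053]
x' = x̄ + K·y = [-4523/2351, -1822/2351, 5778/2351]
P' = (I − K·H)·P̄ = [38503/11755 31582/11755 -18953/11755; 31582/11755 27848/11755 -13602/11755; -18953/11755 -13602/11755 45469/35265]

x' = [-4523/2351, -1822/2351, 5778/2351]
P' = [38503/11755 31582/11755 -18953/11755; 31582/11755 27848/11755 -13602/11755; -18953/11755 -13602/11755 45469/35265]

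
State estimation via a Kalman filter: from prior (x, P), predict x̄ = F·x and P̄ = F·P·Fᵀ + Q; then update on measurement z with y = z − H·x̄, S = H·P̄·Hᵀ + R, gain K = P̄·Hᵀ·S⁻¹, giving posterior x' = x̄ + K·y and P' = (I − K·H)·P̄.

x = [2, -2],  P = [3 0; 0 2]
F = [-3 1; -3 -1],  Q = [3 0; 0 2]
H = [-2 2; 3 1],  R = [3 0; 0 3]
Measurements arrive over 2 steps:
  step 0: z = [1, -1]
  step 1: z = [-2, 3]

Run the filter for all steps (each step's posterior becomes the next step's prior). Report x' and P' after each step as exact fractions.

step 0: x' = [-11289/25060, 2491/12530], P' = [5793/25060 663/12530; 663/12530 3648/6265]
step 1: x' = [3924867/3849344, 115667/962336], P' = [864051/3849344 45219/962336; 45219/962336 129933/240584]

step 0: x̄ = F·x = [-8, -4]
step 0: P̄ = F·P·Fᵀ + Q = [32 25; 25 31]
step 0: y = z − H·x̄ = [-7, 27]
step 0: S = H·P̄·Hᵀ + R = [55 -30; -30 472]
step 0: K = P̄·Hᵀ·S⁻¹ = [-1489/12530 1247/5012; 2211/6265 619/2506]
step 0: x' = x̄ + K·y = [-11289/25060, 2491/12530]
step 0: P' = (I − K·H)·P̄ = [5793/25060 663/12530; 663/12530 3648/6265]
step 1: x̄ = F·x = [38849/25060, 5777/5012]
step 1: P̄ = F·P·Fᵀ + Q = [133953/25060 7509/5012; 7509/5012 24961/5012]
step 1: y = z − H·x̄ = [-7548/6265, -2509/895]
step 1: S = H·P̄·Hᵀ + R = [202463/6265 -14426/895; -14426/895 58244/895]
step 1: K = P̄·Hᵀ·S⁻¹ = [-227725/1924672 924343/3849344; 158171/481168 218463/962336]
step 1: x' = x̄ + K·y = [3924867/3849344, 115667/962336]
step 1: P' = (I − K·H)·P̄ = [864051/3849344 45219/962336; 45219/962336 129933/240584]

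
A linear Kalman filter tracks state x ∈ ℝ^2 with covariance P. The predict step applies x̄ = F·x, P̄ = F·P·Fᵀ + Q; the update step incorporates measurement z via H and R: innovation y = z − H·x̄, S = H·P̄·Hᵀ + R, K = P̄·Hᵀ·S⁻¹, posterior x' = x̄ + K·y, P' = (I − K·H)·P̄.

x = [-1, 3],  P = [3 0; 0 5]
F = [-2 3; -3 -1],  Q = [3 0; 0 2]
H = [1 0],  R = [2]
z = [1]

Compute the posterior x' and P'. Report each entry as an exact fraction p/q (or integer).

x̄ = F·x = [11, 0]
P̄ = F·P·Fᵀ + Q = [60 3; 3 34]
y = z − H·x̄ = [-10]
S = H·P̄·Hᵀ + R = [62]
K = P̄·Hᵀ·S⁻¹ = [30/31; 3/62]
x' = x̄ + K·y = [41/31, -15/31]
P' = (I − K·H)·P̄ = [60/31 3/31; 3/31 2099/62]

x' = [41/31, -15/31]
P' = [60/31 3/31; 3/31 2099/62]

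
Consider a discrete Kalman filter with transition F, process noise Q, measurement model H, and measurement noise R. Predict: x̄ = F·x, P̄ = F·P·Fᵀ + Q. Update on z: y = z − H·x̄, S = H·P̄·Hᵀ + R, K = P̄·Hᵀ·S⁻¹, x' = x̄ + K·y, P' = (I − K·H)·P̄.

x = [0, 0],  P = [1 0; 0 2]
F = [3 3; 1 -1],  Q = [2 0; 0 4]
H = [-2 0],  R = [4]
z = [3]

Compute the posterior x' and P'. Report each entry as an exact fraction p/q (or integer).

x̄ = F·x = [0, 0]
P̄ = F·P·Fᵀ + Q = [29 -3; -3 7]
y = z − H·x̄ = [3]
S = H·P̄·Hᵀ + R = [120]
K = P̄·Hᵀ·S⁻¹ = [-29/60; 1/20]
x' = x̄ + K·y = [-29/20, 3/20]
P' = (I − K·H)·P̄ = [29/30 -1/10; -1/10 67/10]

x' = [-29/20, 3/20]
P' = [29/30 -1/10; -1/10 67/10]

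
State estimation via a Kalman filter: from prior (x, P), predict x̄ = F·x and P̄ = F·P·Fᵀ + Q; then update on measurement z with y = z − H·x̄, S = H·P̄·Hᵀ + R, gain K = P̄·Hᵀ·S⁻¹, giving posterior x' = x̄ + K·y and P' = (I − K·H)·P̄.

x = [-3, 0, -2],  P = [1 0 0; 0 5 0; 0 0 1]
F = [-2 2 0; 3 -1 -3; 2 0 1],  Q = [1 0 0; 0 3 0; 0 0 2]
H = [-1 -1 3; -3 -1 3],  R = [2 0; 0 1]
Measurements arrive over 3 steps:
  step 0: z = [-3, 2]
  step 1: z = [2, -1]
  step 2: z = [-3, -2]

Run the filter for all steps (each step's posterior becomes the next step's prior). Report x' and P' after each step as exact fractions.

step 0: x' = [-10056/3835, -3281/3835, -8688/3835], P' = [5327/7670 -5763/7670 1093/3835; -5763/7670 104597/7670 15038/3835; 1093/3835 15038/3835 6079/3835]
step 1: x' = [36210301/29827481, -187663126/89482443, 15754745/89482443], P' = [21783074/29827481 -24350409/29827481 8751969/29827481; -24350409/29827481 400672012/89482443 74074549/89482443; 8751969/29827481 74074549/89482443 50631634/89482443]
step 2: x' = [-43827261368/90771522109, 121010038372/90771522109, -62008756855/90771522109], P' = [506964205691/726172176872 -563379555051/726172176872 101512461049/363086088436; -563379555051/726172176872 3214776134251/726172176872 306986415047/363086088436; 101512461049/363086088436 306986415047/363086088436 101662761331/181543044218]

step 0: x̄ = F·x = [6, -3, -8]
step 0: P̄ = F·P·Fᵀ + Q = [25 -16 -4; -16 26 3; -4 3 7]
step 0: y = z − H·x̄ = [24, 41]
step 0: S = H·P̄·Hᵀ + R = [90 130; 130 273]
step 0: K = P̄·Hᵀ·S⁻¹ = [269/590 -366/767; -331/590 292/767; 81/295 -16/767]
step 0: x' = x̄ + K·y = [-10056/3835, -3281/3835, -8688/3835]
step 0: P' = (I − K·H)·P̄ = [5327/7670 -5763/7670 1093/3835; -5763/7670 104597/7670 15038/3835; 1093/3835 15038/3835 6079/3835]
step 1: x̄ = F·x = [2710/767, -823/3835, -5760/767]
step 1: P̄ = F·P·Fᵀ + Q = [49347/767 -45460/767 1142/767; -45460/767 230329/3835 -2962/767; 1142/767 -2962/767 5755/767]
step 1: y = z − H·x̄ = [106797/3835, 122392/3835]
step 1: S = H·P̄·Hᵀ + R = [343709/3835 340649/3835; 340649/3835 1336034/3835]
step 1: K = P̄·Hᵀ·S⁻¹ = [14411621/29827481 -14742906/29827481; -52698569/89482443 40705316/89482443; 25782223/89482443 -947368/89482443]
step 1: x' = x̄ + K·y = [36210301/29827481, -187663126/89482443, 15754745/89482443]
step 1: P' = (I − K·H)·P̄ = [21783074/29827481 -24350409/29827481 8751969/29827481; -24350409/29827481 400672012/89482443 74074549/89482443; 8751969/29827481 74074549/89482443 50631634/89482443]
step 2: x̄ = F·x = [-592588058/89482443, 466291600/89482443, 233016551/89482443]
step 2: P̄ = F·P·Fᵀ + Q = [2537977195/89482443 -2064761024/89482443 -457964512/89482443; -2064761024/89482443 2123095375/89482443 233460614/89482443; -457964512/89482443 233460614/89482443 596017036/89482443]
step 2: y = z − H·x̄ = [-1093793440/89482443, -2189487113/89482443]
step 2: S = H·P̄·Hᵀ + R = [7421692120/89482443 10936946648/89482443; 10936946648/89482443 24872557285/89482443]
step 2: K = P̄·Hᵀ·S⁻¹ = [332745057827/726172176872 -43554786966/90771522109; -404739044459/726172176872 39660127648/90771522109; 100738845945/363086088436 -386807552/90771522109]
step 2: x' = x̄ + K·y = [-43827261368/90771522109, 121010038372/90771522109, -62008756855/90771522109]
step 2: P' = (I − K·H)·P̄ = [506964205691/726172176872 -563379555051/726172176872 101512461049/363086088436; -563379555051/726172176872 3214776134251/726172176872 306986415047/363086088436; 101512461049/363086088436 306986415047/363086088436 101662761331/181543044218]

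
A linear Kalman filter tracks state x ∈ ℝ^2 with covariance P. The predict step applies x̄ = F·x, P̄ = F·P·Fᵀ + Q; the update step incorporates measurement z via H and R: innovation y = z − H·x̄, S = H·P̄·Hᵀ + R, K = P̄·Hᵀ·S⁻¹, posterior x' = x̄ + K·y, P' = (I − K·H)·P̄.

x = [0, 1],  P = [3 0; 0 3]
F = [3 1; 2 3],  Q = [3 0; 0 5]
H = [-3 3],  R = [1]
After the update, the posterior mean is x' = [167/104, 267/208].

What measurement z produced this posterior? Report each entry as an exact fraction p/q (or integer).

z = [-1]

x̄ = F·x = [1, 3]
P̄ = F·P·Fᵀ + Q = [33 27; 27 44]
S = H·P̄·Hᵀ + R = [208]
K = P̄·Hᵀ·S⁻¹ = [-9/104; 51/208]
x' − x̄ = [63/104, -357/208] = K·y
y = (KᵀK)⁻¹·Kᵀ·(x' − x̄) = [-7]
z = y + H·x̄ = [-7] + [6] = [-1]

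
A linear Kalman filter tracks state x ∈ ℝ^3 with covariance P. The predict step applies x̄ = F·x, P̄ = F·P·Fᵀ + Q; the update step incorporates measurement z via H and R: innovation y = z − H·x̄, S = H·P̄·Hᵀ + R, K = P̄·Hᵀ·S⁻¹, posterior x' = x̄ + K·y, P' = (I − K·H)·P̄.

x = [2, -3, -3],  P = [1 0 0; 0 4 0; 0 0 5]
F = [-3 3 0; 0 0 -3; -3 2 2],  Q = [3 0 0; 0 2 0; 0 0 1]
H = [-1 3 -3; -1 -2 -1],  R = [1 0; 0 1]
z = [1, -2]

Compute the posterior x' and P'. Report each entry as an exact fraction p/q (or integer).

x̄ = F·x = [-15, 9, -18]
P̄ = F·P·Fᵀ + Q = [48 0 33; 0 47 -30; 33 -30 46]
y = z − H·x̄ = [-95, -17]
S = H·P̄·Hᵀ + R = [1624 -54; -54 229]
K = P̄·Hᵀ·S⁻¹ = [-38037/368980 -69741/184490; 49443/368980 -45731/184490; -12159/73796 -4495/36898]
x' = x̄ + K·y = [450009/368980, 178589/368980, -20393/73796]
P' = (I − K·H)·P̄ = [821559/368980 -140301/368980 -80295/73796; -140301/368980 67159/368980 19489/73796; -80295/73796 19489/73796 50307/73796]

x' = [450009/368980, 178589/368980, -20393/73796]
P' = [821559/368980 -140301/368980 -80295/73796; -140301/368980 67159/368980 19489/73796; -80295/73796 19489/73796 50307/73796]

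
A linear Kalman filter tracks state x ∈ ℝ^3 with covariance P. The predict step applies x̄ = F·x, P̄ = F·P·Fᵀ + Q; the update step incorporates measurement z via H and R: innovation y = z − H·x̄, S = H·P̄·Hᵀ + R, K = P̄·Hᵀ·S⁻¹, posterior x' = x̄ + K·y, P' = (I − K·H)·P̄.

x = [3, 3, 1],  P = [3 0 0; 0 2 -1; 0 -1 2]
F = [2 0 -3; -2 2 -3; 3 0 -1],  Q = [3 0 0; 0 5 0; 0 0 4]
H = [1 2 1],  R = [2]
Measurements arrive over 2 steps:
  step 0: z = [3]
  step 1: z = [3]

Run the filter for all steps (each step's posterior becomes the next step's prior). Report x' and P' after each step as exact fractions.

step 0: x̄ = F·x = [3, -3, 8]
step 0: P̄ = F·P·Fᵀ + Q = [33 12 24; 12 55 -10; 24 -10 33]
step 0: y = z − H·x̄ = [-2]
step 0: S = H·P̄·Hᵀ + R = [344]
step 0: K = P̄·Hᵀ·S⁻¹ = [81/344; 14/43; 37/344]
step 0: x' = x̄ + K·y = [435/172, -157/43, 1339/172]
step 0: P' = (I − K·H)·P̄ = [4791/344 -618/43 5259/344; -618/43 797/43 -948/43; 5259/344 -948/43 9983/344]
step 1: x̄ = F·x = [-3147/172, -6143/172, -17/86]
step 1: P̄ = F·P·Fᵀ + Q = [46935/344 96411/344 423/172; 96411/344 329903/344 -25053/172; 423/172 -25053/172 5731/86]
step 1: y = z − H·x̄ = [15983/172]
step 1: S = H·P̄·Hᵀ + R = [1577071/344]
step 1: K = P̄·Hᵀ·S⁻¹ = [240603/1577071; 706111/1577071; -76442/1577071]
step 1: x' = x̄ + K·y = [-6497004/1577071, 9289680/1577071, -7415075/1577071]
step 1: P' = (I − K·H)·P̄ = [46889604/1577071 -51876258/1577071 57344118/1577071; -51876258/1577071 63045668/1577071 -72802856/1577071; 57344118/1577071 -72802856/1577071 88108710/1577071]

step 0: x' = [435/172, -157/43, 1339/172], P' = [4791/344 -618/43 5259/344; -618/43 797/43 -948/43; 5259/344 -948/43 9983/344]
step 1: x' = [-6497004/1577071, 9289680/1577071, -7415075/1577071], P' = [46889604/1577071 -51876258/1577071 57344118/1577071; -51876258/1577071 63045668/1577071 -72802856/1577071; 57344118/1577071 -72802856/1577071 88108710/1577071]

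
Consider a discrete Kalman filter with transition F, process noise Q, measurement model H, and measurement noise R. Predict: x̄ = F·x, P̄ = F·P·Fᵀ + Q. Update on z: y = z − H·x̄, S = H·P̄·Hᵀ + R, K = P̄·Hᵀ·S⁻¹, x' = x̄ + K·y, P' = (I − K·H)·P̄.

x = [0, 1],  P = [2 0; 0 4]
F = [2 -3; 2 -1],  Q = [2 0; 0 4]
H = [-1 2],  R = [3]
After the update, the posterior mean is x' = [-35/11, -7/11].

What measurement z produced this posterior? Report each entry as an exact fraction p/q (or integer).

x̄ = F·x = [-3, -1]
P̄ = F·P·Fᵀ + Q = [46 20; 20 16]
S = H·P̄·Hᵀ + R = [33]
K = P̄·Hᵀ·S⁻¹ = [-2/11; 4/11]
x' − x̄ = [-2/11, 4/11] = K·y
y = (KᵀK)⁻¹·Kᵀ·(x' − x̄) = [1]
z = y + H·x̄ = [1] + [1] = [2]

z = [2]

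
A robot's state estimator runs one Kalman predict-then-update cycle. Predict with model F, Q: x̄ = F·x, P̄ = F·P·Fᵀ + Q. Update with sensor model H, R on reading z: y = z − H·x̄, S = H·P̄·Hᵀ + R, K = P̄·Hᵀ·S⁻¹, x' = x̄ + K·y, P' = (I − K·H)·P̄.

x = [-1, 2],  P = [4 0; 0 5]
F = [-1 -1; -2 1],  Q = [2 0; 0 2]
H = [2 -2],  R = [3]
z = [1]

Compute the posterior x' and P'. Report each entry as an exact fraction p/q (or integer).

x' = [61/115, 4/23]
P' = [1009/115 197/23; 197/23 209/23]

x̄ = F·x = [-1, 4]
P̄ = F·P·Fᵀ + Q = [11 3; 3 23]
y = z − H·x̄ = [11]
S = H·P̄·Hᵀ + R = [115]
K = P̄·Hᵀ·S⁻¹ = [16/115; -8/23]
x' = x̄ + K·y = [61/115, 4/23]
P' = (I − K·H)·P̄ = [1009/115 197/23; 197/23 209/23]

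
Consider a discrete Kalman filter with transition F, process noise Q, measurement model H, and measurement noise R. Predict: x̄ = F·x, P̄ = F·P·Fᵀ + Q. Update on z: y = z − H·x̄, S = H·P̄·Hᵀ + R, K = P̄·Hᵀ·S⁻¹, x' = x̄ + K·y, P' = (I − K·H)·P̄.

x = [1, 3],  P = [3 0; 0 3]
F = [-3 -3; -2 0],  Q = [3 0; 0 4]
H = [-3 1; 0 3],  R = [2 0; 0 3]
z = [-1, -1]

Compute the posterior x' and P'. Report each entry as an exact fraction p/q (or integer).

x' = [189/1093, -968/3279]
P' = [282/1093 120/1093; 120/1093 5324/16395]

x̄ = F·x = [-12, -2]
P̄ = F·P·Fᵀ + Q = [57 18; 18 16]
y = z − H·x̄ = [-35, 5]
S = H·P̄·Hᵀ + R = [423 -114; -114 147]
K = P̄·Hᵀ·S⁻¹ = [-363/1093 120/1093; -38/16395 5324/16395]
x' = x̄ + K·y = [189/1093, -968/3279]
P' = (I − K·H)·P̄ = [282/1093 120/1093; 120/1093 5324/16395]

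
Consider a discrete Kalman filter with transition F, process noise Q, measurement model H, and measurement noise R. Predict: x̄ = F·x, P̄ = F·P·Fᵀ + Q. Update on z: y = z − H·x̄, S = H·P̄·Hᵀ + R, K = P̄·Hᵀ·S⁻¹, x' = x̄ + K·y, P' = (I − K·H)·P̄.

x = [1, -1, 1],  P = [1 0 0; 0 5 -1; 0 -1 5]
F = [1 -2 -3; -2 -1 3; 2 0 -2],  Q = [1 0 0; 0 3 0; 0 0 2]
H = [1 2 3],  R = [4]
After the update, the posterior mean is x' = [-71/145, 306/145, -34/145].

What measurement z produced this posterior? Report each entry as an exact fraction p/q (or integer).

z = [3]

x̄ = F·x = [0, 2, 0]
P̄ = F·P·Fᵀ + Q = [55 -34 28; -34 63 -36; 28 -36 26]
S = H·P̄·Hᵀ + R = [145]
K = P̄·Hᵀ·S⁻¹ = [71/145; -16/145; 34/145]
x' − x̄ = [-71/145, 16/145, -34/145] = K·y
y = (KᵀK)⁻¹·Kᵀ·(x' − x̄) = [-1]
z = y + H·x̄ = [-1] + [4] = [3]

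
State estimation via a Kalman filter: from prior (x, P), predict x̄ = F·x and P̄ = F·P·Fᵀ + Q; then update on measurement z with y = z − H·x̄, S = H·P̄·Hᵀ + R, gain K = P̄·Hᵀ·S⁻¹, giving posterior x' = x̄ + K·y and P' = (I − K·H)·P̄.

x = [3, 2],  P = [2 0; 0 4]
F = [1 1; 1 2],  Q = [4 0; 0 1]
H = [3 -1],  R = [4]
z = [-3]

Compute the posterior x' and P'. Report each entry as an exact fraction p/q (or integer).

x̄ = F·x = [5, 7]
P̄ = F·P·Fᵀ + Q = [10 10; 10 19]
y = z − H·x̄ = [-11]
S = H·P̄·Hᵀ + R = [53]
K = P̄·Hᵀ·S⁻¹ = [20/53; 11/53]
x' = x̄ + K·y = [45/53, 250/53]
P' = (I − K·H)·P̄ = [130/53 310/53; 310/53 886/53]

x' = [45/53, 250/53]
P' = [130/53 310/53; 310/53 886/53]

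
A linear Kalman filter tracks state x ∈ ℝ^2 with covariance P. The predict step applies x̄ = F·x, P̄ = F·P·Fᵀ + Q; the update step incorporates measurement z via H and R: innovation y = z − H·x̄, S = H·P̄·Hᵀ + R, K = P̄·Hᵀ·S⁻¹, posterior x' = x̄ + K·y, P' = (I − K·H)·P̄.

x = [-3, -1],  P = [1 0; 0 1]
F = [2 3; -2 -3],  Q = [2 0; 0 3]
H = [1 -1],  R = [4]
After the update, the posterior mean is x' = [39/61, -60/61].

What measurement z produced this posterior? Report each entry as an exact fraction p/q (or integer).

x̄ = F·x = [-9, 9]
P̄ = F·P·Fᵀ + Q = [15 -13; -13 16]
S = H·P̄·Hᵀ + R = [61]
K = P̄·Hᵀ·S⁻¹ = [28/61; -29/61]
x' − x̄ = [588/61, -609/61] = K·y
y = (KᵀK)⁻¹·Kᵀ·(x' − x̄) = [21]
z = y + H·x̄ = [21] + [-18] = [3]

z = [3]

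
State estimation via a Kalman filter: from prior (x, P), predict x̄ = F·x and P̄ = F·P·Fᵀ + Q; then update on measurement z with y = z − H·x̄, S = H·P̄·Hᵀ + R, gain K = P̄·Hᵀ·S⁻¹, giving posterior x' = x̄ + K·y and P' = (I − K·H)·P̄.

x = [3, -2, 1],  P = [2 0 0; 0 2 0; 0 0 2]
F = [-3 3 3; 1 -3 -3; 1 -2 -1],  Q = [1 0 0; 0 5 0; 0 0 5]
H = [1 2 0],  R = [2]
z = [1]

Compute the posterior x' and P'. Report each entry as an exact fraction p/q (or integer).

x' = [-761/61, 410/61, 382/61]
P' = [2514/61 -1286/61 -1000/61; -1286/61 687/61 516/61; -1000/61 516/61 781/61]

x̄ = F·x = [-12, 6, 6]
P̄ = F·P·Fᵀ + Q = [55 -42 -24; -42 43 20; -24 20 17]
y = z − H·x̄ = [1]
S = H·P̄·Hᵀ + R = [61]
K = P̄·Hᵀ·S⁻¹ = [-29/61; 44/61; 16/61]
x' = x̄ + K·y = [-761/61, 410/61, 382/61]
P' = (I − K·H)·P̄ = [2514/61 -1286/61 -1000/61; -1286/61 687/61 516/61; -1000/61 516/61 781/61]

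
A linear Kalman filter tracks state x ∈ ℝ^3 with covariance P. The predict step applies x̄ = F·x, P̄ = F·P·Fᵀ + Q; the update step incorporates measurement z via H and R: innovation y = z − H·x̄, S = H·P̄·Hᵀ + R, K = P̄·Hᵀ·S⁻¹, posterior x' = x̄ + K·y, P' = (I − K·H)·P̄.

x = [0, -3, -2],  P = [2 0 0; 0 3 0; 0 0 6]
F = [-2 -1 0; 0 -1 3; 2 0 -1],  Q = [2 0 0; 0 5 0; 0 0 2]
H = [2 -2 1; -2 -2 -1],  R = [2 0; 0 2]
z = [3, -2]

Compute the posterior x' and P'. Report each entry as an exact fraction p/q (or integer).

x' = [1355/2879, -2195/8637, 4900/2879]
P' = [8363/2879 109/2879 -15184/2879; 109/2879 2150/8637 -222/2879; -15184/2879 -222/2879 30080/2879]

x̄ = F·x = [3, -3, 2]
P̄ = F·P·Fᵀ + Q = [13 3 -8; 3 62 -18; -8 -18 16]
y = z − H·x̄ = [-11, 0]
S = H·P̄·Hᵀ + R = [334 212; 212 238]
K = P̄·Hᵀ·S⁻¹ = [662/2879 -880/2879; -2156/8637 -2144/8637; 78/2879 366/2879]
x' = x̄ + K·y = [1355/2879, -2195/8637, 4900/2879]
P' = (I − K·H)·P̄ = [8363/2879 109/2879 -15184/2879; 109/2879 2150/8637 -222/2879; -15184/2879 -222/2879 30080/2879]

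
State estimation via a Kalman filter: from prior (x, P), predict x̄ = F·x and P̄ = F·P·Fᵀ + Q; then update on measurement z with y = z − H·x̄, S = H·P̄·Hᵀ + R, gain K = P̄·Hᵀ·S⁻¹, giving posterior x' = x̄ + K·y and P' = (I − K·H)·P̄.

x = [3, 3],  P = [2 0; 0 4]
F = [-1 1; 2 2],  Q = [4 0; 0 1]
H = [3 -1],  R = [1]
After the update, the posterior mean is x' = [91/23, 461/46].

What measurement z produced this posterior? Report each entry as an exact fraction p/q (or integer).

x̄ = F·x = [0, 12]
P̄ = F·P·Fᵀ + Q = [10 4; 4 25]
S = H·P̄·Hᵀ + R = [92]
K = P̄·Hᵀ·S⁻¹ = [13/46; -13/92]
x' − x̄ = [91/23, -91/46] = K·y
y = (KᵀK)⁻¹·Kᵀ·(x' − x̄) = [14]
z = y + H·x̄ = [14] + [-12] = [2]

z = [2]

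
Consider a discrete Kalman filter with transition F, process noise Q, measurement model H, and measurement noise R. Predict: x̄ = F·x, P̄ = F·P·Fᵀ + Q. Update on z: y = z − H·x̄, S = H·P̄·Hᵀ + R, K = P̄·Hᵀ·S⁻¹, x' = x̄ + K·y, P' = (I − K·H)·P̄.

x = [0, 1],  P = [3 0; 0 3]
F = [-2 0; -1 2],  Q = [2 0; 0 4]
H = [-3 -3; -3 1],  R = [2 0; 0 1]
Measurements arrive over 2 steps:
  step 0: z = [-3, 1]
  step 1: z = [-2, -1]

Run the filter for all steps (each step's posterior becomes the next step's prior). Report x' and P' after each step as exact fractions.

step 0: x' = [-108/33745, 34143/33745], P' = [2558/33745 -678/33745; -678/33745 6248/33745]
step 1: x' = [11527706/29286891, 9411880/29286891], P' = [2160968/29286891 -560330/29286891; -560330/29286891 5278664/29286891]

step 0: x̄ = F·x = [0, 2]
step 0: P̄ = F·P·Fᵀ + Q = [14 6; 6 19]
step 0: y = z − H·x̄ = [3, -1]
step 0: S = H·P̄·Hᵀ + R = [407 105; 105 110]
step 0: K = P̄·Hᵀ·S⁻¹ = [-564/6749 -8352/33745; -1671/6749 8282/33745]
step 0: x' = x̄ + K·y = [-108/33745, 34143/33745]
step 0: P' = (I − K·H)·P̄ = [2558/33745 -678/33745; -678/33745 6248/33745]
step 1: x̄ = F·x = [216/33745, 68394/33745]
step 1: P̄ = F·P·Fᵀ + Q = [77722/33745 7828/33745; 7828/33745 165242/33745]
step 1: y = z − H·x̄ = [27668/6749, -101491/33745]
step 1: S = H·P̄·Hᵀ + R = [479014/6749 50148/6749; 50148/6749 851517/33745]
step 1: K = P̄·Hᵀ·S⁻¹ = [-266773/3254099 -7043234/29286891; -786389/3254099 6959654/29286891]
step 1: x' = x̄ + K·y = [11527706/29286891, 9411880/29286891]
step 1: P' = (I − K·H)·P̄ = [2160968/29286891 -560330/29286891; -560330/29286891 5278664/29286891]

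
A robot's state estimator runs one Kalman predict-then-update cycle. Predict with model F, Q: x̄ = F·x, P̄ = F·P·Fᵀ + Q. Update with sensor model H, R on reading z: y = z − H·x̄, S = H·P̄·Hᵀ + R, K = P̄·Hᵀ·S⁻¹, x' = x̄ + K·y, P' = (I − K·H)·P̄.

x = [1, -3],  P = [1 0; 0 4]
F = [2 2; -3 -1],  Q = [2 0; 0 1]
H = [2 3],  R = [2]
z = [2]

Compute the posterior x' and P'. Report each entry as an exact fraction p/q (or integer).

x' = [-43/12, 35/12]
P' = [263/12 -175/12; -175/12 119/12]

x̄ = F·x = [-4, 0]
P̄ = F·P·Fᵀ + Q = [22 -14; -14 14]
y = z − H·x̄ = [10]
S = H·P̄·Hᵀ + R = [48]
K = P̄·Hᵀ·S⁻¹ = [1/24; 7/24]
x' = x̄ + K·y = [-43/12, 35/12]
P' = (I − K·H)·P̄ = [263/12 -175/12; -175/12 119/12]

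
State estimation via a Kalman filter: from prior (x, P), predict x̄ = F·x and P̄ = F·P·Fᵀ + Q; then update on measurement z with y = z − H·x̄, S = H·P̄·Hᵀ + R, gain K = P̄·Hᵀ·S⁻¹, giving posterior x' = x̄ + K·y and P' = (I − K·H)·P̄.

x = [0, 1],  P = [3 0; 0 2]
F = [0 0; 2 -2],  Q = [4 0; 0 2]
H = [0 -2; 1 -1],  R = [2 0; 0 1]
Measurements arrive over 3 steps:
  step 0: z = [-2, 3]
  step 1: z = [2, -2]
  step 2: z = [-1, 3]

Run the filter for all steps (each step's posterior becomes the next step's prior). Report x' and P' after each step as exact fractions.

step 0: x' = [708/247, 144/247], P' = [268/247 88/247; 88/247 110/247]
step 1: x' = [-28712/15557, -4776/15557], P' = [16612/15557 5208/15557; 5208/15557 6510/15557]
step 2: x' = [2289460/979103, -75484/979103], P' = [1045484/979103 327752/979103; 327752/979103 409690/979103]

step 0: x̄ = F·x = [0, -2]
step 0: P̄ = F·P·Fᵀ + Q = [4 0; 0 22]
step 0: y = z − H·x̄ = [-6, 1]
step 0: S = H·P̄·Hᵀ + R = [90 44; 44 27]
step 0: K = P̄·Hᵀ·S⁻¹ = [-88/247 180/247; -110/247 -22/247]
step 0: x' = x̄ + K·y = [708/247, 144/247]
step 0: P' = (I − K·H)·P̄ = [268/247 88/247; 88/247 110/247]
step 1: x̄ = F·x = [0, 1128/247]
step 1: P̄ = F·P·Fᵀ + Q = [4 0; 0 1302/247]
step 1: y = z − H·x̄ = [2750/247, 634/247]
step 1: S = H·P̄·Hᵀ + R = [5702/247 2604/247; 2604/247 2537/247]
step 1: K = P̄·Hᵀ·S⁻¹ = [-5208/15557 11404/15557; -6510/15557 -1302/15557]
step 1: x' = x̄ + K·y = [-28712/15557, -4776/15557]
step 1: P' = (I − K·H)·P̄ = [16612/15557 5208/15557; 5208/15557 6510/15557]
step 2: x̄ = F·x = [0, -47872/15557]
step 2: P̄ = F·P·Fᵀ + Q = [4 0; 0 81938/15557]
step 2: y = z − H·x̄ = [-111301/15557, -1201/15557]
step 2: S = H·P̄·Hᵀ + R = [358866/15557 163876/15557; 163876/15557 159723/15557]
step 2: K = P̄·Hᵀ·S⁻¹ = [-327752/979103 717732/979103; -409690/979103 -81938/979103]
step 2: x' = x̄ + K·y = [2289460/979103, -75484/979103]
step 2: P' = (I − K·H)·P̄ = [1045484/979103 327752/979103; 327752/979103 409690/979103]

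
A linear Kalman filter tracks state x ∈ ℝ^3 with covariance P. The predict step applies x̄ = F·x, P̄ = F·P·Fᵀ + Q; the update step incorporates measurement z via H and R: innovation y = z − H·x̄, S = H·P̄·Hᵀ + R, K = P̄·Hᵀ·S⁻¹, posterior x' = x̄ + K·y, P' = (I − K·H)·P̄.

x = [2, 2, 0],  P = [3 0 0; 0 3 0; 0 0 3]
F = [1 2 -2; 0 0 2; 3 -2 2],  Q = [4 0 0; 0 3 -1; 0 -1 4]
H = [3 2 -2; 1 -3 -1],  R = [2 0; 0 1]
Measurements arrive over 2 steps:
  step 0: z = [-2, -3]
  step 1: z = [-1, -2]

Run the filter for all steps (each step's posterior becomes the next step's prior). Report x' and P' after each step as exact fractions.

step 0: x̄ = F·x = [6, 0, 2]
step 0: P̄ = F·P·Fᵀ + Q = [31 -12 -15; -12 15 11; -15 11 55]
step 0: y = z − H·x̄ = [-16, -7]
step 0: S = H·P̄·Hᵀ + R = [509 316; 316 390]
step 0: K = P̄·Hᵀ·S⁻¹ = [6349/49327 5227/49327; 5284/49327 -12882/49327; -9661/49327 -10399/98654]
step 0: x' = x̄ + K·y = [157789/49327, 5630/49327, 579253/98654]
step 0: P' = (I − K·H)·P̄ = [471972/49327 -58716/49327 642893/49327; -58716/49327 11881/49327 -81477/49327; 642893/49327 -81477/49327 1785047/98654]
step 1: x̄ = F·x = [-410204/49327, 579253/49327, 1041360/49327]
step 1: P̄ = F·P·Fᵀ + Q = [2132278/49327 -2610216/49327 -5659954/49327; -2610216/49327 3718075/49327 7704033/49327; -5659954/49327 7704033/49327 17133798/49327]
step 1: y = z − H·x̄ = [2105499/49327, 3090669/49327]
step 1: S = H·P̄·Hᵀ + R = [77661240/49327 95743394/49327; 95743394/49327 125983480/49327]
step 1: K = P̄·Hᵀ·S⁻¹ = [398063260/3128285633 85415195/3128285633; 327419867/3128285633 -781910518/3128285633; -110569489/568779206 -61611234/284389603]
step 1: x' = x̄ + K·y = [-3671891431/3128285633, 1719635120/3128285633, -432621009/568779206]
step 1: P' = (I − K·H)·P̄ = [7331104562/3128285633 -838226054/3128285633 887306139/284389603; -838226054/3128285633 382110853/3128285633 -109331645/284389603; 887306139/284389603 -109331645/284389603 1276912308/284389603]

step 0: x' = [157789/49327, 5630/49327, 579253/98654], P' = [471972/49327 -58716/49327 642893/49327; -58716/49327 11881/49327 -81477/49327; 642893/49327 -81477/49327 1785047/98654]
step 1: x' = [-3671891431/3128285633, 1719635120/3128285633, -432621009/568779206], P' = [7331104562/3128285633 -838226054/3128285633 887306139/284389603; -838226054/3128285633 382110853/3128285633 -109331645/284389603; 887306139/284389603 -109331645/284389603 1276912308/284389603]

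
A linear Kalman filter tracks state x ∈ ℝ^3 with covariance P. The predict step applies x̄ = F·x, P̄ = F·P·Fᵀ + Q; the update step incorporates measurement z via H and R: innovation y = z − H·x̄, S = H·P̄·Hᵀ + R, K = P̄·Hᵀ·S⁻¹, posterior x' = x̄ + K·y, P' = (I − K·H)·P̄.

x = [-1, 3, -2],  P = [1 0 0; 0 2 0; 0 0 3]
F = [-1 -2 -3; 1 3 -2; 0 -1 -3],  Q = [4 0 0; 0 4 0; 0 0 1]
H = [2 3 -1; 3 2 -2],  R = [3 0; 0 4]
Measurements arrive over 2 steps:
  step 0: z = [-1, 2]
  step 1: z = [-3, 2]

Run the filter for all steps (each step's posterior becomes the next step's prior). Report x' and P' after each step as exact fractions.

step 0: x' = [-1653/2927, -1747/5854, -5098/2927], P' = [35976/2927 -12623/2927 37077/2927; -12623/2927 6579/2927 -20417/5854; 37077/2927 -20417/5854 43713/2927]
step 1: x' = [132260183/41093982, -190623173/82187964, 78756511/41093982], P' = [214655291/20546991 -140595017/41093982 228294319/20546991; -140595017/41093982 73268749/41093982 -230325935/82187964; 228294319/20546991 -230325935/82187964 1109158343/82187964]

step 0: x̄ = F·x = [1, 12, 3]
step 0: P̄ = F·P·Fᵀ + Q = [40 5 31; 5 35 12; 31 12 30]
step 0: y = z − H·x̄ = [-36, -19]
step 0: S = H·P̄·Hᵀ + R = [372 262; 262 216]
step 0: K = P̄·Hᵀ·S⁻¹ = [-998/2927 2132/2927; 3133/5854 -2147/5854; -123/5854 847/2927]
step 0: x' = x̄ + K·y = [-1653/2927, -1747/5854, -5098/2927]
step 0: P' = (I − K·H)·P̄ = [35976/2927 -12623/2927 37077/2927; -12623/2927 6579/2927 -20417/5854; 37077/2927 -20417/5854 43713/2927]
step 1: x̄ = F·x = [18694/2927, 11845/5854, 32335/5854]
step 1: P̄ = F·P·Fᵀ + Q = [516885/2927 527817/5854 826613/5854; 527817/5854 180203/2927 430785/5854; 826613/5854 430785/5854 341672/2927]
step 1: y = z − H·x̄ = [-47769/2927, -29738/2927]
step 1: S = H·P̄·Hᵀ + R = [4261141/2927 3680397/2927; 3680397/2927 3235257/2927]
step 1: K = P̄·Hᵀ·S⁻¹ = [-731575/4565998 23391109/41093982; 3983643/9131996 -22460809/82187964; 242763/2282999 7570409/41093982]
step 1: x' = x̄ + K·y = [132260183/41093982, -190623173/82187964, 78756511/41093982]
step 1: P' = (I − K·H)·P̄ = [214655291/20546991 -140595017/41093982 228294319/20546991; -140595017/41093982 73268749/41093982 -230325935/82187964; 228294319/20546991 -230325935/82187964 1109158343/82187964]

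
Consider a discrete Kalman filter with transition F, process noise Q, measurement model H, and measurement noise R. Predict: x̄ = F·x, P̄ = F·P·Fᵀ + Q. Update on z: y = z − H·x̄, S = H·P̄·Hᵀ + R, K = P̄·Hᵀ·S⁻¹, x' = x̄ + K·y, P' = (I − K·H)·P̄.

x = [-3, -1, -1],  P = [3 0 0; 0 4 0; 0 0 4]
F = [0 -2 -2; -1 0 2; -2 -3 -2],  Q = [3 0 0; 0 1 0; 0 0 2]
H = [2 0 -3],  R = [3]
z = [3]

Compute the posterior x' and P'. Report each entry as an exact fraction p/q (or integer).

x' = [-372/257, 201/257, -477/257]
P' = [6495/257 -4212/257 4380/257; -4212/257 5136/257 -2806/257; 4380/257 -2806/257 3038/257]

x̄ = F·x = [4, 1, 11]
P̄ = F·P·Fᵀ + Q = [35 -16 40; -16 20 -10; 40 -10 66]
y = z − H·x̄ = [28]
S = H·P̄·Hᵀ + R = [257]
K = P̄·Hᵀ·S⁻¹ = [-50/257; -2/257; -118/257]
x' = x̄ + K·y = [-372/257, 201/257, -477/257]
P' = (I − K·H)·P̄ = [6495/257 -4212/257 4380/257; -4212/257 5136/257 -2806/257; 4380/257 -2806/257 3038/257]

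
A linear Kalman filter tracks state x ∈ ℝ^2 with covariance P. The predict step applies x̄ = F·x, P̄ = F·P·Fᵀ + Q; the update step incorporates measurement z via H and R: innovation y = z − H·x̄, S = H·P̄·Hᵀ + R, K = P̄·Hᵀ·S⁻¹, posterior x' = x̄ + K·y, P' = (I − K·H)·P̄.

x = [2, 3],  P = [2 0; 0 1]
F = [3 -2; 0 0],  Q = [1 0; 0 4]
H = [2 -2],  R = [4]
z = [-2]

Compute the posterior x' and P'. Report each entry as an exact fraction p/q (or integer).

x̄ = F·x = [0, 0]
P̄ = F·P·Fᵀ + Q = [23 0; 0 4]
y = z − H·x̄ = [-2]
S = H·P̄·Hᵀ + R = [112]
K = P̄·Hᵀ·S⁻¹ = [23/56; -1/14]
x' = x̄ + K·y = [-23/28, 1/7]
P' = (I − K·H)·P̄ = [115/28 23/7; 23/7 24/7]

x' = [-23/28, 1/7]
P' = [115/28 23/7; 23/7 24/7]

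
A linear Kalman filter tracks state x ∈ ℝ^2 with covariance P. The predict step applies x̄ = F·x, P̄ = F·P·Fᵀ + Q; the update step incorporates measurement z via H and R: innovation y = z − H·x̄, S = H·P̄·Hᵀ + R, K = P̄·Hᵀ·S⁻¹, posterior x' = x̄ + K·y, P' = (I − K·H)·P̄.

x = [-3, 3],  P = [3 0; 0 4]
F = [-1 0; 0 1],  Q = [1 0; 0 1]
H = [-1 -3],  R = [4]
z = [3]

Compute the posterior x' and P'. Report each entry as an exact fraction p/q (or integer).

x' = [99/53, -66/53]
P' = [196/53 -60/53; -60/53 40/53]

x̄ = F·x = [3, 3]
P̄ = F·P·Fᵀ + Q = [4 0; 0 5]
y = z − H·x̄ = [15]
S = H·P̄·Hᵀ + R = [53]
K = P̄·Hᵀ·S⁻¹ = [-4/53; -15/53]
x' = x̄ + K·y = [99/53, -66/53]
P' = (I − K·H)·P̄ = [196/53 -60/53; -60/53 40/53]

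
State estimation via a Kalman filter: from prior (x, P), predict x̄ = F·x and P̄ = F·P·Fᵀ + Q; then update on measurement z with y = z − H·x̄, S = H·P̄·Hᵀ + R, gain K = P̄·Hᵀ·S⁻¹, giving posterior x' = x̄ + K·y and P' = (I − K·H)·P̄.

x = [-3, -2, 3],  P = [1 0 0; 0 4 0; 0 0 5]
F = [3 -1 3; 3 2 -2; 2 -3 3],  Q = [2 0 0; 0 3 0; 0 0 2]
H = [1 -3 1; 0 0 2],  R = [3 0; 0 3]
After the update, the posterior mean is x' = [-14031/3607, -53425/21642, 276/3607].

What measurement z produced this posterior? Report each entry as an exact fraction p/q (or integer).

z = [3, 1]

x̄ = F·x = [2, -19, 9]
P̄ = F·P·Fᵀ + Q = [60 -29 63; -29 48 -48; 63 -48 87]
S = H·P̄·Hᵀ + R = [1170 588; 588 351]
K = P̄·Hᵀ·S⁻¹ = [-21/3607 1330/3607; -2347/7214 2938/10821; 49/3607 1706/3607]
x' − x̄ = [-21245/3607, 357773/21642, -32187/3607] = K·y
y = (KᵀK)⁻¹·Kᵀ·(x' − x̄) = [-65, -17]
z = y + H·x̄ = [-65, -17] + [68, 18] = [3, 1]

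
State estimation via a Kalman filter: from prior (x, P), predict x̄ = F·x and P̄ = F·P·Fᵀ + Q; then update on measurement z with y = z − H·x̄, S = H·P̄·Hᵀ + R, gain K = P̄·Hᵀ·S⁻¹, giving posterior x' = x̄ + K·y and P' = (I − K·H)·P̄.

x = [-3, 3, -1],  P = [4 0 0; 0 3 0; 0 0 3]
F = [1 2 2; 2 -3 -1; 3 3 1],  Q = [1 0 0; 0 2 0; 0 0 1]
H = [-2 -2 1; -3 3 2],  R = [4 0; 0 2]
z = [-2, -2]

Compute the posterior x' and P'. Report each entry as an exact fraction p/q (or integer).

x' = [-40168/46781, 7736/46781, -118430/46781]
P' = [1046770/46781 -143516/46781 1779436/46781; -143516/46781 35988/46781 -261496/46781; 1779436/46781 -261496/46781 3064028/46781]

x̄ = F·x = [1, -14, -1]
P̄ = F·P·Fᵀ + Q = [29 -16 36; -16 48 -6; 36 -6 67]
y = z − H·x̄ = [-27, 45]
S = H·P̄·Hᵀ + R = [131 -226; -226 747]
K = P̄·Hᵀ·S⁻¹ = [-6768/46781 -5993/46781; -11610/46781 7760/46781; 7037/46781 2630/46781]
x' = x̄ + K·y = [-40168/46781, 7736/46781, -118430/46781]
P' = (I − K·H)·P̄ = [1046770/46781 -143516/46781 1779436/46781; -143516/46781 35988/46781 -261496/46781; 1779436/46781 -261496/46781 3064028/46781]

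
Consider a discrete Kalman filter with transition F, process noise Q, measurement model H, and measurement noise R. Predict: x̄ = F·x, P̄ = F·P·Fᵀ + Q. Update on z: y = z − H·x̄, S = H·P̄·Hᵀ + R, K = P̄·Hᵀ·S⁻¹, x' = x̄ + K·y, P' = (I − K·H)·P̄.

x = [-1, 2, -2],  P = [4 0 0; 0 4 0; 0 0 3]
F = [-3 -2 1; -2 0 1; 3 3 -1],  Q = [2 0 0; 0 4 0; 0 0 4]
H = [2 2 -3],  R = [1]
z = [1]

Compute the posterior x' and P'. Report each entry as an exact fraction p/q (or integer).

x' = [145/388, 1991/1164, 411/388]
P' = [1749/776 -587/776 735/776; -587/776 20783/2328 4207/776; 735/776 4207/776 3341/776]

x̄ = F·x = [-3, 0, 5]
P̄ = F·P·Fᵀ + Q = [57 27 -63; 27 23 -27; -63 -27 79]
y = z − H·x̄ = [22]
S = H·P̄·Hᵀ + R = [2328]
K = P̄·Hᵀ·S⁻¹ = [119/776; 181/2328; -139/776]
x' = x̄ + K·y = [145/388, 1991/1164, 411/388]
P' = (I − K·H)·P̄ = [1749/776 -587/776 735/776; -587/776 20783/2328 4207/776; 735/776 4207/776 3341/776]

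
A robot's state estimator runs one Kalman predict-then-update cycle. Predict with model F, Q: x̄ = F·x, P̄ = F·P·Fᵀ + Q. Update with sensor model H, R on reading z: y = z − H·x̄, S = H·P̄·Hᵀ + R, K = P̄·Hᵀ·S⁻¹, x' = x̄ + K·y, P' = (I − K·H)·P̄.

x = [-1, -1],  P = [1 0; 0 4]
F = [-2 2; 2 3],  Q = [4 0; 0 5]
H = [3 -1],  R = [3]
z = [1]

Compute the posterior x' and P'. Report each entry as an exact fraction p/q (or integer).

x̄ = F·x = [0, -5]
P̄ = F·P·Fᵀ + Q = [24 20; 20 45]
y = z − H·x̄ = [-4]
S = H·P̄·Hᵀ + R = [144]
K = P̄·Hᵀ·S⁻¹ = [13/36; 5/48]
x' = x̄ + K·y = [-13/9, -65/12]
P' = (I − K·H)·P̄ = [47/9 175/12; 175/12 695/16]

x' = [-13/9, -65/12]
P' = [47/9 175/12; 175/12 695/16]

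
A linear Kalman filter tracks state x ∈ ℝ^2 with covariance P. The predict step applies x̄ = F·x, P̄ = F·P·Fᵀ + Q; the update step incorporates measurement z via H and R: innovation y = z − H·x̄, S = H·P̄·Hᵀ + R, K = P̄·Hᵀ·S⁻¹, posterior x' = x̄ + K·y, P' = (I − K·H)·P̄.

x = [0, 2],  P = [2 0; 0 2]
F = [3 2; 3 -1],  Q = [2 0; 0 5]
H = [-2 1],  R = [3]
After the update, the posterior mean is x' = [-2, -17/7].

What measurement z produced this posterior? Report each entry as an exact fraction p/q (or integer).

z = [2]

x̄ = F·x = [4, -2]
P̄ = F·P·Fᵀ + Q = [28 14; 14 25]
S = H·P̄·Hᵀ + R = [84]
K = P̄·Hᵀ·S⁻¹ = [-1/2; -1/28]
x' − x̄ = [-6, -3/7] = K·y
y = (KᵀK)⁻¹·Kᵀ·(x' − x̄) = [12]
z = y + H·x̄ = [12] + [-10] = [2]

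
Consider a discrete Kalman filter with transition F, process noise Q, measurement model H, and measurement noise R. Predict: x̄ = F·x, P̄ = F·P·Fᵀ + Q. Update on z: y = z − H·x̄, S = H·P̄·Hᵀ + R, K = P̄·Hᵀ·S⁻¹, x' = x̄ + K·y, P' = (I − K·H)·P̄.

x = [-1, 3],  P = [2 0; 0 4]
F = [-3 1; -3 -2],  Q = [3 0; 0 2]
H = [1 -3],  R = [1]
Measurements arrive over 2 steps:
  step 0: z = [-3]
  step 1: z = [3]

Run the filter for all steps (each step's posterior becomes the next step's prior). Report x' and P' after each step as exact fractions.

step 0: x̄ = F·x = [6, -3]
step 0: P̄ = F·P·Fᵀ + Q = [25 10; 10 36]
step 0: y = z − H·x̄ = [-18]
step 0: S = H·P̄·Hᵀ + R = [290]
step 0: K = P̄·Hᵀ·S⁻¹ = [-1/58; -49/145]
step 0: x' = x̄ + K·y = [183/29, 447/145]
step 0: P' = (I − K·H)·P̄ = [1445/58 241/29; 241/29 418/145]
step 1: x̄ = F·x = [-2298/145, -3639/145]
step 1: P̄ = F·P·Fᵀ + Q = [52271/290 70583/290; 70583/290 97869/290]
step 1: y = z − H·x̄ = [-8184/145]
step 1: S = H·P̄·Hᵀ + R = [254942/145]
step 1: K = P̄·Hᵀ·S⁻¹ = [-79739/254942; -55756/127471]
step 1: x' = x̄ + K·y = [230094/127471, -52137/127471]
step 1: P' = (I − K·H)·P̄ = [1050788/127471 727105/254942; 727105/254942 279539/254942]

step 0: x' = [183/29, 447/145], P' = [1445/58 241/29; 241/29 418/145]
step 1: x' = [230094/127471, -52137/127471], P' = [1050788/127471 727105/254942; 727105/254942 279539/254942]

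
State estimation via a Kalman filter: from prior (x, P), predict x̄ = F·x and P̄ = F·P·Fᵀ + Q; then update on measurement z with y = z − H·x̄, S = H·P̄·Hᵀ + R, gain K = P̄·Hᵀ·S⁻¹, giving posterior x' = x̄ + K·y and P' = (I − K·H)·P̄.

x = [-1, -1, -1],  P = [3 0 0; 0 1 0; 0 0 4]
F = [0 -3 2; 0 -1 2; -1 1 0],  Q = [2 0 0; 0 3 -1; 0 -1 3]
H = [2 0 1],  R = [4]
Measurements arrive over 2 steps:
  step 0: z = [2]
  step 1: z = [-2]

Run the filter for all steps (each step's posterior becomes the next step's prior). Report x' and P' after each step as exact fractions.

step 0: x̄ = F·x = [1, -1, 0]
step 0: P̄ = F·P·Fᵀ + Q = [27 19 -3; 19 20 -2; -3 -2 7]
step 0: y = z − H·x̄ = [0]
step 0: S = H·P̄·Hᵀ + R = [107]
step 0: K = P̄·Hᵀ·S⁻¹ = [51/107; 36/107; 1/107]
step 0: x' = x̄ + K·y = [1, -1, 0]
step 0: P' = (I − K·H)·P̄ = [288/107 197/107 -372/107; 197/107 844/107 -250/107; -372/107 -250/107 748/107]
step 1: x̄ = F·x = [3, 1, -2]
step 1: P̄ = F·P·Fᵀ + Q = [13802/107 7524/107 -1697/107; 7524/107 5157/107 -510/107; -1697/107 -510/107 1059/107]
step 1: y = z − H·x̄ = [-6]
step 1: S = H·P̄·Hᵀ + R = [49907/107]
step 1: K = P̄·Hᵀ·S⁻¹ = [25907/49907; 14538/49907; -2335/49907]
step 1: x' = x̄ + K·y = [-5721/49907, -37321/49907, -85804/49907]
step 1: P' = (I − K·H)·P̄ = [164895/49907 -10614/49907 -226162/49907; -10614/49907 430065/49907 79380/49907; -226162/49907 79380/49907 442984/49907]

step 0: x' = [1, -1, 0], P' = [288/107 197/107 -372/107; 197/107 844/107 -250/107; -372/107 -250/107 748/107]
step 1: x' = [-5721/49907, -37321/49907, -85804/49907], P' = [164895/49907 -10614/49907 -226162/49907; -10614/49907 430065/49907 79380/49907; -226162/49907 79380/49907 442984/49907]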